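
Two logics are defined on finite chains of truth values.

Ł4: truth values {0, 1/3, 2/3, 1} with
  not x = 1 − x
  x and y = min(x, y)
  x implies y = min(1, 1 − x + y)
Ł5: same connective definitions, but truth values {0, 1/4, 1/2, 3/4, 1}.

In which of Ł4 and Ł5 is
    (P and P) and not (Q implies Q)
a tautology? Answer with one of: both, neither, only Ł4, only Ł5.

neither

In Ł4: at P = 0, Q = 0 the value is 0 — not a tautology.
In Ł5: at P = 0, Q = 0 the value is 0 — not a tautology.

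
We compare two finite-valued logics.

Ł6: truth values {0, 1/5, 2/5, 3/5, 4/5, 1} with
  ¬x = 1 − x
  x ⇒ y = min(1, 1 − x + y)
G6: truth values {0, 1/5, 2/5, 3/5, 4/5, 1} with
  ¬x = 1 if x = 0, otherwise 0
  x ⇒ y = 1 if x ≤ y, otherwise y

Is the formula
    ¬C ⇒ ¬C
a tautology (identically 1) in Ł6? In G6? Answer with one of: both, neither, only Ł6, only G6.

In Ł6: every assignment gives 1 — tautology.
In G6: every assignment gives 1 — tautology.

both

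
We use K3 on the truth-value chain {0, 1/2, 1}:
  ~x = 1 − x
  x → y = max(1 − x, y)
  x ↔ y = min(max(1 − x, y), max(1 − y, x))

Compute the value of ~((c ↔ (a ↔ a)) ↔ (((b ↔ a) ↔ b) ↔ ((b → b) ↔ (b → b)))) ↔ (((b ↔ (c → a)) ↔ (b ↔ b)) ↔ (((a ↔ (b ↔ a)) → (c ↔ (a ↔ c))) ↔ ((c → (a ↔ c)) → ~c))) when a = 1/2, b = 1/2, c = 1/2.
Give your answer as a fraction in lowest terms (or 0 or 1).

a ↔ a = 1/2 ↔ 1/2 = 1/2
c ↔ (a ↔ a) = 1/2 ↔ 1/2 = 1/2
b ↔ a = 1/2 ↔ 1/2 = 1/2
(b ↔ a) ↔ b = 1/2 ↔ 1/2 = 1/2
b → b = 1/2 → 1/2 = 1/2
b → b = 1/2 → 1/2 = 1/2
(b → b) ↔ (b → b) = 1/2 ↔ 1/2 = 1/2
((b ↔ a) ↔ b) ↔ ((b → b) ↔ (b → b)) = 1/2 ↔ 1/2 = 1/2
(c ↔ (a ↔ a)) ↔ (((b ↔ a) ↔ b) ↔ ((b → b) ↔ (b → b))) = 1/2 ↔ 1/2 = 1/2
~((c ↔ (a ↔ a)) ↔ (((b ↔ a) ↔ b) ↔ ((b → b) ↔ (b → b)))) = ~1/2 = 1/2
c → a = 1/2 → 1/2 = 1/2
b ↔ (c → a) = 1/2 ↔ 1/2 = 1/2
b ↔ b = 1/2 ↔ 1/2 = 1/2
(b ↔ (c → a)) ↔ (b ↔ b) = 1/2 ↔ 1/2 = 1/2
b ↔ a = 1/2 ↔ 1/2 = 1/2
a ↔ (b ↔ a) = 1/2 ↔ 1/2 = 1/2
a ↔ c = 1/2 ↔ 1/2 = 1/2
c ↔ (a ↔ c) = 1/2 ↔ 1/2 = 1/2
(a ↔ (b ↔ a)) → (c ↔ (a ↔ c)) = 1/2 → 1/2 = 1/2
a ↔ c = 1/2 ↔ 1/2 = 1/2
c → (a ↔ c) = 1/2 → 1/2 = 1/2
~c = ~1/2 = 1/2
(c → (a ↔ c)) → ~c = 1/2 → 1/2 = 1/2
((a ↔ (b ↔ a)) → (c ↔ (a ↔ c))) ↔ ((c → (a ↔ c)) → ~c) = 1/2 ↔ 1/2 = 1/2
((b ↔ (c → a)) ↔ (b ↔ b)) ↔ (((a ↔ (b ↔ a)) → (c ↔ (a ↔ c))) ↔ ((c → (a ↔ c)) → ~c)) = 1/2 ↔ 1/2 = 1/2
~((c ↔ (a ↔ a)) ↔ (((b ↔ a) ↔ b) ↔ ((b → b) ↔ (b → b)))) ↔ (((b ↔ (c → a)) ↔ (b ↔ b)) ↔ (((a ↔ (b ↔ a)) → (c ↔ (a ↔ c))) ↔ ((c → (a ↔ c)) → ~c))) = 1/2 ↔ 1/2 = 1/2

1/2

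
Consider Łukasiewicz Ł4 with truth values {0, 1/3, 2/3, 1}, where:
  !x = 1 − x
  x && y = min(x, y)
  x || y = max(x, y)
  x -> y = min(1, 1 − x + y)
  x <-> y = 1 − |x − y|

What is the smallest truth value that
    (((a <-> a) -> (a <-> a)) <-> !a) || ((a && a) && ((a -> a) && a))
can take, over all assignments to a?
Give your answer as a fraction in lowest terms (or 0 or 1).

Take a = 1/3:
a <-> a = 1/3 <-> 1/3 = 1
a <-> a = 1/3 <-> 1/3 = 1
(a <-> a) -> (a <-> a) = 1 -> 1 = 1
!a = !1/3 = 2/3
((a <-> a) -> (a <-> a)) <-> !a = 1 <-> 2/3 = 2/3
a && a = 1/3 && 1/3 = 1/3
a -> a = 1/3 -> 1/3 = 1
(a -> a) && a = 1 && 1/3 = 1/3
(a && a) && ((a -> a) && a) = 1/3 && 1/3 = 1/3
(((a <-> a) -> (a <-> a)) <-> !a) || ((a && a) && ((a -> a) && a)) = 2/3 || 1/3 = 2/3
No assignment yields a value below 2/3, so this is the minimum.

2/3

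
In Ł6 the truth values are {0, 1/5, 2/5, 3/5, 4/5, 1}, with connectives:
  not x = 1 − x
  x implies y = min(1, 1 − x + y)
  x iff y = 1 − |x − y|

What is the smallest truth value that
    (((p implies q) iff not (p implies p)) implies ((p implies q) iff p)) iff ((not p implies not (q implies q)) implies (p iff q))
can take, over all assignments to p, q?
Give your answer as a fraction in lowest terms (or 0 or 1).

Take p = 4/5, q = 1/5:
p implies q = 4/5 implies 1/5 = 2/5
p implies p = 4/5 implies 4/5 = 1
not (p implies p) = not 1 = 0
(p implies q) iff not (p implies p) = 2/5 iff 0 = 3/5
p implies q = 4/5 implies 1/5 = 2/5
(p implies q) iff p = 2/5 iff 4/5 = 3/5
((p implies q) iff not (p implies p)) implies ((p implies q) iff p) = 3/5 implies 3/5 = 1
not p = not 4/5 = 1/5
q implies q = 1/5 implies 1/5 = 1
not (q implies q) = not 1 = 0
not p implies not (q implies q) = 1/5 implies 0 = 4/5
p iff q = 4/5 iff 1/5 = 2/5
(not p implies not (q implies q)) implies (p iff q) = 4/5 implies 2/5 = 3/5
(((p implies q) iff not (p implies p)) implies ((p implies q) iff p)) iff ((not p implies not (q implies q)) implies (p iff q)) = 1 iff 3/5 = 3/5
No assignment yields a value below 3/5, so this is the minimum.

3/5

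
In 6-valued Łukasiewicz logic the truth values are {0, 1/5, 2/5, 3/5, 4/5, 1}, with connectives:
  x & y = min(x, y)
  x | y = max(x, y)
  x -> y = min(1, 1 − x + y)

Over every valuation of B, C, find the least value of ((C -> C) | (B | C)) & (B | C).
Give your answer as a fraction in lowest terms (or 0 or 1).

0

Take B = 0, C = 0:
C -> C = 0 -> 0 = 1
B | C = 0 | 0 = 0
(C -> C) | (B | C) = 1 | 0 = 1
B | C = 0 | 0 = 0
((C -> C) | (B | C)) & (B | C) = 1 & 0 = 0
No assignment yields a value below 0, so this is the minimum.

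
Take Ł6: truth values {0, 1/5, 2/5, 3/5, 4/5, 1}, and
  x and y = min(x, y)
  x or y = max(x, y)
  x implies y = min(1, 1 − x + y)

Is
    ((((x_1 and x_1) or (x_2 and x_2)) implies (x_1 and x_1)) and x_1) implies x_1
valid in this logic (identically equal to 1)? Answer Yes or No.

At x_1 = 1/5, x_2 = 1, for instance:
x_1 and x_1 = 1/5 and 1/5 = 1/5
x_2 and x_2 = 1 and 1 = 1
(x_1 and x_1) or (x_2 and x_2) = 1/5 or 1 = 1
x_1 and x_1 = 1/5 and 1/5 = 1/5
((x_1 and x_1) or (x_2 and x_2)) implies (x_1 and x_1) = 1 implies 1/5 = 1/5
(((x_1 and x_1) or (x_2 and x_2)) implies (x_1 and x_1)) and x_1 = 1/5 and 1/5 = 1/5
((((x_1 and x_1) or (x_2 and x_2)) implies (x_1 and x_1)) and x_1) implies x_1 = 1/5 implies 1/5 = 1
and checking the remaining 35 assignments likewise gives ≥ 1 in every case.

Yes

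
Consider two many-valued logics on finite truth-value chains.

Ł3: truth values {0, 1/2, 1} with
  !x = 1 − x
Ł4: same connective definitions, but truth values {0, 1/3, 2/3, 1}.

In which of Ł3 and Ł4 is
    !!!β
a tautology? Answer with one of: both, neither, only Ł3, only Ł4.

neither

In Ł3: at β = 1/2 the value is 1/2 — not a tautology.
In Ł4: at β = 1/3 the value is 2/3 — not a tautology.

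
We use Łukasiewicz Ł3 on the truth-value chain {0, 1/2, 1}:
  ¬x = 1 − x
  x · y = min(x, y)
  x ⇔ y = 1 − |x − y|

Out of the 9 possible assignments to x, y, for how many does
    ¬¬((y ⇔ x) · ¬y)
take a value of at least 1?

x = 0, y = 0 ↦ 1  ≥
x = 0, y = 1/2 ↦ 1/2  <
x = 0, y = 1 ↦ 0  <
x = 1/2, y = 0 ↦ 1/2  <
x = 1/2, y = 1/2 ↦ 1/2  <
x = 1/2, y = 1 ↦ 0  <
x = 1, y = 0 ↦ 0  <
x = 1, y = 1/2 ↦ 1/2  <
x = 1, y = 1 ↦ 0  <
So 1 of the 9 assignments meets the threshold.

1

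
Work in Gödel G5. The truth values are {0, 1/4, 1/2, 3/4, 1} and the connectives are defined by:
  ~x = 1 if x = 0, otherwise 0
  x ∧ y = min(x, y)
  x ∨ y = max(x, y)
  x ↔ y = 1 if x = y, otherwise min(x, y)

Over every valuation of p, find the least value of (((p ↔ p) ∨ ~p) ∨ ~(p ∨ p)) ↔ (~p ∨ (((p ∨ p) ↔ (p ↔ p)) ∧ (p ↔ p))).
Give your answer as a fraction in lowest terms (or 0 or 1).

1/4

Take p = 1/4:
p ↔ p = 1/4 ↔ 1/4 = 1
~p = ~1/4 = 0
(p ↔ p) ∨ ~p = 1 ∨ 0 = 1
p ∨ p = 1/4 ∨ 1/4 = 1/4
~(p ∨ p) = ~1/4 = 0
((p ↔ p) ∨ ~p) ∨ ~(p ∨ p) = 1 ∨ 0 = 1
~p = ~1/4 = 0
p ∨ p = 1/4 ∨ 1/4 = 1/4
p ↔ p = 1/4 ↔ 1/4 = 1
(p ∨ p) ↔ (p ↔ p) = 1/4 ↔ 1 = 1/4
p ↔ p = 1/4 ↔ 1/4 = 1
((p ∨ p) ↔ (p ↔ p)) ∧ (p ↔ p) = 1/4 ∧ 1 = 1/4
~p ∨ (((p ∨ p) ↔ (p ↔ p)) ∧ (p ↔ p)) = 0 ∨ 1/4 = 1/4
(((p ↔ p) ∨ ~p) ∨ ~(p ∨ p)) ↔ (~p ∨ (((p ∨ p) ↔ (p ↔ p)) ∧ (p ↔ p))) = 1 ↔ 1/4 = 1/4
No assignment yields a value below 1/4, so this is the minimum.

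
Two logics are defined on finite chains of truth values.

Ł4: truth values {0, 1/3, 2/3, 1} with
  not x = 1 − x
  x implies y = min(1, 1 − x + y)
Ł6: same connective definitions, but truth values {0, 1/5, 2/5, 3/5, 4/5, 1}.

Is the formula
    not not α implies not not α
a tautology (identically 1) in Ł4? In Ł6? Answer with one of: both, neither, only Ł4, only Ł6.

In Ł4: every assignment gives 1 — tautology.
In Ł6: every assignment gives 1 — tautology.

both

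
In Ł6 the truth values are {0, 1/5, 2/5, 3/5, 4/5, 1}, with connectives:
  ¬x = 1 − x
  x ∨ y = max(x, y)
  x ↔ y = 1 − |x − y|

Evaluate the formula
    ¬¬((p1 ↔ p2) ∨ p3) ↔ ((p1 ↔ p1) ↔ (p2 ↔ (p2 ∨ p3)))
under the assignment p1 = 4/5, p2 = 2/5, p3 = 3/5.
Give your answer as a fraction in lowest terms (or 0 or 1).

4/5

p1 ↔ p2 = 4/5 ↔ 2/5 = 3/5
(p1 ↔ p2) ∨ p3 = 3/5 ∨ 3/5 = 3/5
¬((p1 ↔ p2) ∨ p3) = ¬3/5 = 2/5
¬¬((p1 ↔ p2) ∨ p3) = ¬2/5 = 3/5
p1 ↔ p1 = 4/5 ↔ 4/5 = 1
p2 ∨ p3 = 2/5 ∨ 3/5 = 3/5
p2 ↔ (p2 ∨ p3) = 2/5 ↔ 3/5 = 4/5
(p1 ↔ p1) ↔ (p2 ↔ (p2 ∨ p3)) = 1 ↔ 4/5 = 4/5
¬¬((p1 ↔ p2) ∨ p3) ↔ ((p1 ↔ p1) ↔ (p2 ↔ (p2 ∨ p3))) = 3/5 ↔ 4/5 = 4/5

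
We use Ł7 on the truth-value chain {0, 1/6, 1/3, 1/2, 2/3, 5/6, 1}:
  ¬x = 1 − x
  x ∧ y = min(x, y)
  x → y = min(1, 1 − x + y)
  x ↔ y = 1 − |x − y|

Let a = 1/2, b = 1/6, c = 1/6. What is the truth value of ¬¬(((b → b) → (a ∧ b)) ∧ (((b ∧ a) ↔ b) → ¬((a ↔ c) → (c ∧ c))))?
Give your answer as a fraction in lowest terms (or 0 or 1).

b → b = 1/6 → 1/6 = 1
a ∧ b = 1/2 ∧ 1/6 = 1/6
(b → b) → (a ∧ b) = 1 → 1/6 = 1/6
b ∧ a = 1/6 ∧ 1/2 = 1/6
(b ∧ a) ↔ b = 1/6 ↔ 1/6 = 1
a ↔ c = 1/2 ↔ 1/6 = 2/3
c ∧ c = 1/6 ∧ 1/6 = 1/6
(a ↔ c) → (c ∧ c) = 2/3 → 1/6 = 1/2
¬((a ↔ c) → (c ∧ c)) = ¬1/2 = 1/2
((b ∧ a) ↔ b) → ¬((a ↔ c) → (c ∧ c)) = 1 → 1/2 = 1/2
((b → b) → (a ∧ b)) ∧ (((b ∧ a) ↔ b) → ¬((a ↔ c) → (c ∧ c))) = 1/6 ∧ 1/2 = 1/6
¬(((b → b) → (a ∧ b)) ∧ (((b ∧ a) ↔ b) → ¬((a ↔ c) → (c ∧ c)))) = ¬1/6 = 5/6
¬¬(((b → b) → (a ∧ b)) ∧ (((b ∧ a) ↔ b) → ¬((a ↔ c) → (c ∧ c)))) = ¬5/6 = 1/6

1/6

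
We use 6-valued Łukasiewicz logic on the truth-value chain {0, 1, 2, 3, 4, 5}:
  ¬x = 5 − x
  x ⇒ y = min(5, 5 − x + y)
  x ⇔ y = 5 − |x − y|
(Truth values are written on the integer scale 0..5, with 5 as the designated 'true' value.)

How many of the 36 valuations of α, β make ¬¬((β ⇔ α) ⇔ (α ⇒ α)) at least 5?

6

value 5: 6 assignments (counts)
value 4: 10 assignments
value 3: 8 assignments
value 2: 6 assignments
value 1: 4 assignments
value 0: 2 assignments
So 6 of the 36 assignments meet the threshold.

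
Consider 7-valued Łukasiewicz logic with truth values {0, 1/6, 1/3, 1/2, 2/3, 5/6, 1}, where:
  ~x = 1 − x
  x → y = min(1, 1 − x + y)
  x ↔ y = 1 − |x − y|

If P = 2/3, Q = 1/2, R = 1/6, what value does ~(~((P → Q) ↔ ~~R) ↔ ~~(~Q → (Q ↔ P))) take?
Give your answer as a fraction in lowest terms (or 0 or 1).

1/3

P → Q = 2/3 → 1/2 = 5/6
~R = ~1/6 = 5/6
~~R = ~5/6 = 1/6
(P → Q) ↔ ~~R = 5/6 ↔ 1/6 = 1/3
~((P → Q) ↔ ~~R) = ~1/3 = 2/3
~Q = ~1/2 = 1/2
Q ↔ P = 1/2 ↔ 2/3 = 5/6
~Q → (Q ↔ P) = 1/2 → 5/6 = 1
~(~Q → (Q ↔ P)) = ~1 = 0
~~(~Q → (Q ↔ P)) = ~0 = 1
~((P → Q) ↔ ~~R) ↔ ~~(~Q → (Q ↔ P)) = 2/3 ↔ 1 = 2/3
~(~((P → Q) ↔ ~~R) ↔ ~~(~Q → (Q ↔ P))) = ~2/3 = 1/3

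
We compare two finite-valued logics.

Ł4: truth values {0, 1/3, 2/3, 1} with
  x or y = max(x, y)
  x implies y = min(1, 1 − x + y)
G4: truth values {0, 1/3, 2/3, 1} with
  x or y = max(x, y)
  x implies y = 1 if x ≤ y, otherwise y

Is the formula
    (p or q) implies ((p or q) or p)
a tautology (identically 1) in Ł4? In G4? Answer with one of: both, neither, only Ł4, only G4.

In Ł4: every assignment gives 1 — tautology.
In G4: every assignment gives 1 — tautology.

both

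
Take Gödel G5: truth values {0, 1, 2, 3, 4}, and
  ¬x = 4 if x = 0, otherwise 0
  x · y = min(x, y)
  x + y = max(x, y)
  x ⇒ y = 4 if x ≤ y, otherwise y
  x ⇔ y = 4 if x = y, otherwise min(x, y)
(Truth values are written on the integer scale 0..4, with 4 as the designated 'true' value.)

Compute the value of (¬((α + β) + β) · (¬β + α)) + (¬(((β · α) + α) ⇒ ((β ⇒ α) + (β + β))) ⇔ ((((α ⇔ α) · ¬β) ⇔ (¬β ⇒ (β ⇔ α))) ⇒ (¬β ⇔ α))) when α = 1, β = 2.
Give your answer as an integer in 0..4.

α + β = 1 + 2 = 2
(α + β) + β = 2 + 2 = 2
¬((α + β) + β) = ¬2 = 0
¬β = ¬2 = 0
¬β + α = 0 + 1 = 1
¬((α + β) + β) · (¬β + α) = 0 · 1 = 0
β · α = 2 · 1 = 1
(β · α) + α = 1 + 1 = 1
β ⇒ α = 2 ⇒ 1 = 1
β + β = 2 + 2 = 2
(β ⇒ α) + (β + β) = 1 + 2 = 2
((β · α) + α) ⇒ ((β ⇒ α) + (β + β)) = 1 ⇒ 2 = 4
¬(((β · α) + α) ⇒ ((β ⇒ α) + (β + β))) = ¬4 = 0
α ⇔ α = 1 ⇔ 1 = 4
¬β = ¬2 = 0
(α ⇔ α) · ¬β = 4 · 0 = 0
¬β = ¬2 = 0
β ⇔ α = 2 ⇔ 1 = 1
¬β ⇒ (β ⇔ α) = 0 ⇒ 1 = 4
((α ⇔ α) · ¬β) ⇔ (¬β ⇒ (β ⇔ α)) = 0 ⇔ 4 = 0
¬β = ¬2 = 0
¬β ⇔ α = 0 ⇔ 1 = 0
(((α ⇔ α) · ¬β) ⇔ (¬β ⇒ (β ⇔ α))) ⇒ (¬β ⇔ α) = 0 ⇒ 0 = 4
¬(((β · α) + α) ⇒ ((β ⇒ α) + (β + β))) ⇔ ((((α ⇔ α) · ¬β) ⇔ (¬β ⇒ (β ⇔ α))) ⇒ (¬β ⇔ α)) = 0 ⇔ 4 = 0
(¬((α + β) + β) · (¬β + α)) + (¬(((β · α) + α) ⇒ ((β ⇒ α) + (β + β))) ⇔ ((((α ⇔ α) · ¬β) ⇔ (¬β ⇒ (β ⇔ α))) ⇒ (¬β ⇔ α))) = 0 + 0 = 0

0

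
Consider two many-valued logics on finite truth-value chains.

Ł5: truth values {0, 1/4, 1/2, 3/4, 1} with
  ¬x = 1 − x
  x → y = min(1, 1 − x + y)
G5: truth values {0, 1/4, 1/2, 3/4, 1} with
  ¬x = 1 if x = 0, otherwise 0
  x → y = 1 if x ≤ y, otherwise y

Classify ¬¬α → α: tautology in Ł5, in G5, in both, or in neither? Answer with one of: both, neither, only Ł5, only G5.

In Ł5: every assignment gives 1 — tautology.
In G5: at α = 1/4 the value is 1/4 — not a tautology.

only Ł5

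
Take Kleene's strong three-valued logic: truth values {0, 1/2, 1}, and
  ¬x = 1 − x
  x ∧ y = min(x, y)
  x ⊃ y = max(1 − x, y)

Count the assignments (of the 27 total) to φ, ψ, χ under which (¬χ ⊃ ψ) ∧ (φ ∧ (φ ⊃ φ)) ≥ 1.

5

value 1: 5 assignments (counts)
value 1/2: 11 assignments
value 0: 11 assignments
So 5 of the 27 assignments meet the threshold.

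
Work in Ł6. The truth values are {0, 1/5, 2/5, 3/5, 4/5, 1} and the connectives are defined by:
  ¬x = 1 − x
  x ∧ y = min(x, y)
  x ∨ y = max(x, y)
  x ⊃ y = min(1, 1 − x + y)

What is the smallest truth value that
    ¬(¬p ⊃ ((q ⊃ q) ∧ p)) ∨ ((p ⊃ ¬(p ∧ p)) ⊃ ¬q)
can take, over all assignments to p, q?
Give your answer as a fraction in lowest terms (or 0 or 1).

1/5

Take p = 2/5, q = 4/5:
¬p = ¬2/5 = 3/5
q ⊃ q = 4/5 ⊃ 4/5 = 1
(q ⊃ q) ∧ p = 1 ∧ 2/5 = 2/5
¬p ⊃ ((q ⊃ q) ∧ p) = 3/5 ⊃ 2/5 = 4/5
¬(¬p ⊃ ((q ⊃ q) ∧ p)) = ¬4/5 = 1/5
p ∧ p = 2/5 ∧ 2/5 = 2/5
¬(p ∧ p) = ¬2/5 = 3/5
p ⊃ ¬(p ∧ p) = 2/5 ⊃ 3/5 = 1
¬q = ¬4/5 = 1/5
(p ⊃ ¬(p ∧ p)) ⊃ ¬q = 1 ⊃ 1/5 = 1/5
¬(¬p ⊃ ((q ⊃ q) ∧ p)) ∨ ((p ⊃ ¬(p ∧ p)) ⊃ ¬q) = 1/5 ∨ 1/5 = 1/5
No assignment yields a value below 1/5, so this is the minimum.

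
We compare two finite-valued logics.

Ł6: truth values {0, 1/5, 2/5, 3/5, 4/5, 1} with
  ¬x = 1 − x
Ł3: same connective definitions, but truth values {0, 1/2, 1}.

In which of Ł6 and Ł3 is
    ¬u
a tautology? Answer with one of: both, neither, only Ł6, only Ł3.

neither

In Ł6: at u = 1/5 the value is 4/5 — not a tautology.
In Ł3: at u = 1/2 the value is 1/2 — not a tautology.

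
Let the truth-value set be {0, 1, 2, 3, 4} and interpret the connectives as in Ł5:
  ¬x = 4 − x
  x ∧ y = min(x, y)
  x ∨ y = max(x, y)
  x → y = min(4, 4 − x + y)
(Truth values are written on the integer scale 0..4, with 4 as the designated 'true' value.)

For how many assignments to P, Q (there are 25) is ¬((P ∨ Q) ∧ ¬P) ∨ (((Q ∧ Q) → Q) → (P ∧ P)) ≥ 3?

value 4: 6 assignments (counts)
value 3: 8 assignments (counts)
value 2: 7 assignments
value 1: 3 assignments
value 0: 1 assignment
So 14 of the 25 assignments meet the threshold.

14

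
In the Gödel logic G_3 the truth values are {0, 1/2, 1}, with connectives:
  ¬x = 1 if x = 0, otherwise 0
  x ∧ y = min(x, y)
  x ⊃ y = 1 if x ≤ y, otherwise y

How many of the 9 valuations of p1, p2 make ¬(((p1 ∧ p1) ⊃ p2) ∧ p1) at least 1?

p1 = 0, p2 = 0 ↦ 1  ≥
p1 = 0, p2 = 1/2 ↦ 1  ≥
p1 = 0, p2 = 1 ↦ 1  ≥
p1 = 1/2, p2 = 0 ↦ 1  ≥
p1 = 1/2, p2 = 1/2 ↦ 0  <
p1 = 1/2, p2 = 1 ↦ 0  <
p1 = 1, p2 = 0 ↦ 1  ≥
p1 = 1, p2 = 1/2 ↦ 0  <
p1 = 1, p2 = 1 ↦ 0  <
So 5 of the 9 assignments meet the threshold.

5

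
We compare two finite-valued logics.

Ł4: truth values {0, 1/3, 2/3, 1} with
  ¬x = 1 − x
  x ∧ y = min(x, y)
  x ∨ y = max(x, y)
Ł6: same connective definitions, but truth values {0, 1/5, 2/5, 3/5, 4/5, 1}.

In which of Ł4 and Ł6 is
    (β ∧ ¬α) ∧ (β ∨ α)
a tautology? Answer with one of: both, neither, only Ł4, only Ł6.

neither

In Ł4: at α = 0, β = 0 the value is 0 — not a tautology.
In Ł6: at α = 0, β = 0 the value is 0 — not a tautology.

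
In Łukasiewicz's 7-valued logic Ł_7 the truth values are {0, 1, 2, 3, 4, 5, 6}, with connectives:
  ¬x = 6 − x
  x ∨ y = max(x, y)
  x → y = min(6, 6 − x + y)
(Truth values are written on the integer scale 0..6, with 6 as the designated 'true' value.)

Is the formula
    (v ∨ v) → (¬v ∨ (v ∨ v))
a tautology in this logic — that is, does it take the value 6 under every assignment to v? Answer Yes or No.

v = 0 ↦ 6
v = 1 ↦ 6
v = 2 ↦ 6
v = 3 ↦ 6
v = 4 ↦ 6
v = 5 ↦ 6
v = 6 ↦ 6
Every assignment gives a value ≥ 6.

Yes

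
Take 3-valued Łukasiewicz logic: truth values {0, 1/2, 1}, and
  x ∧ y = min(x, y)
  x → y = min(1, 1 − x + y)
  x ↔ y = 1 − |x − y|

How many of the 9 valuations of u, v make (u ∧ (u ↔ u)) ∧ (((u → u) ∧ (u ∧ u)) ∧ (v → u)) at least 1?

3

u = 0, v = 0 ↦ 0  <
u = 0, v = 1/2 ↦ 0  <
u = 0, v = 1 ↦ 0  <
u = 1/2, v = 0 ↦ 1/2  <
u = 1/2, v = 1/2 ↦ 1/2  <
u = 1/2, v = 1 ↦ 1/2  <
u = 1, v = 0 ↦ 1  ≥
u = 1, v = 1/2 ↦ 1  ≥
u = 1, v = 1 ↦ 1  ≥
So 3 of the 9 assignments meet the threshold.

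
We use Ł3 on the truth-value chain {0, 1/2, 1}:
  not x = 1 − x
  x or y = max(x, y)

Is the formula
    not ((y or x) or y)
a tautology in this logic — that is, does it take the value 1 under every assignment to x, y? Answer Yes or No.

No

Counterexample: take x = 0, y = 1/2.
y or x = 1/2 or 0 = 1/2
(y or x) or y = 1/2 or 1/2 = 1/2
not ((y or x) or y) = not 1/2 = 1/2
This gives 1/2 ≠ 1.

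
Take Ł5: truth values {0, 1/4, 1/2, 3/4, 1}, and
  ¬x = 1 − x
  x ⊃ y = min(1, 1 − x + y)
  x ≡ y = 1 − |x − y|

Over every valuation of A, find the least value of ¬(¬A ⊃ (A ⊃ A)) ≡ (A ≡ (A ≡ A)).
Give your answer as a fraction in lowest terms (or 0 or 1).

Take A = 1:
¬A = ¬1 = 0
A ⊃ A = 1 ⊃ 1 = 1
¬A ⊃ (A ⊃ A) = 0 ⊃ 1 = 1
¬(¬A ⊃ (A ⊃ A)) = ¬1 = 0
A ≡ A = 1 ≡ 1 = 1
A ≡ (A ≡ A) = 1 ≡ 1 = 1
¬(¬A ⊃ (A ⊃ A)) ≡ (A ≡ (A ≡ A)) = 0 ≡ 1 = 0
No assignment yields a value below 0, so this is the minimum.

0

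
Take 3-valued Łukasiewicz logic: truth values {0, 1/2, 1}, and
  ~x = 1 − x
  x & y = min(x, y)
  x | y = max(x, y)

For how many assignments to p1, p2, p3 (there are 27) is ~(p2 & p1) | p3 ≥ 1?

value 1: 19 assignments (counts)
value 1/2: 7 assignments
value 0: 1 assignment
So 19 of the 27 assignments meet the threshold.

19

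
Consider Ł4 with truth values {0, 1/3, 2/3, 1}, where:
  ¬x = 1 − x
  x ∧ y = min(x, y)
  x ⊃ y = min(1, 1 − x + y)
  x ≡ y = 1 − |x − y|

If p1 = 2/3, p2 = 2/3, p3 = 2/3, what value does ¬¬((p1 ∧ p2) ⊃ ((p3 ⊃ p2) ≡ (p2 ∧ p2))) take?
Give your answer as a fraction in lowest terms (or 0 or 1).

1

p1 ∧ p2 = 2/3 ∧ 2/3 = 2/3
p3 ⊃ p2 = 2/3 ⊃ 2/3 = 1
p2 ∧ p2 = 2/3 ∧ 2/3 = 2/3
(p3 ⊃ p2) ≡ (p2 ∧ p2) = 1 ≡ 2/3 = 2/3
(p1 ∧ p2) ⊃ ((p3 ⊃ p2) ≡ (p2 ∧ p2)) = 2/3 ⊃ 2/3 = 1
¬((p1 ∧ p2) ⊃ ((p3 ⊃ p2) ≡ (p2 ∧ p2))) = ¬1 = 0
¬¬((p1 ∧ p2) ⊃ ((p3 ⊃ p2) ≡ (p2 ∧ p2))) = ¬0 = 1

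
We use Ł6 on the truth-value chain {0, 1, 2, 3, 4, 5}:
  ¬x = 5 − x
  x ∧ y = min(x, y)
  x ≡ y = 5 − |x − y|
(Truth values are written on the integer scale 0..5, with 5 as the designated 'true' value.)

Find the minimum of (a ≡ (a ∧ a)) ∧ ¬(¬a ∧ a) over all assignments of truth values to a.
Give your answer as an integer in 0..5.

3

Take a = 2:
a ∧ a = 2 ∧ 2 = 2
a ≡ (a ∧ a) = 2 ≡ 2 = 5
¬a = ¬2 = 3
¬a ∧ a = 3 ∧ 2 = 2
¬(¬a ∧ a) = ¬2 = 3
(a ≡ (a ∧ a)) ∧ ¬(¬a ∧ a) = 5 ∧ 3 = 3
No assignment yields a value below 3, so this is the minimum.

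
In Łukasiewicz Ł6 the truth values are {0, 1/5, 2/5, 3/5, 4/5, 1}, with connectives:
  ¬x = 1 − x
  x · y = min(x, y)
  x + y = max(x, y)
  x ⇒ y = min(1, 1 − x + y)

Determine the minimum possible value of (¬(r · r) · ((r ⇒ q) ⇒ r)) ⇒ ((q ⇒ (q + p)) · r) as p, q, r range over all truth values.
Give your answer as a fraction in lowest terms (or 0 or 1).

4/5

Take p = 0, q = 0, r = 1/5:
r · r = 1/5 · 1/5 = 1/5
¬(r · r) = ¬1/5 = 4/5
r ⇒ q = 1/5 ⇒ 0 = 4/5
(r ⇒ q) ⇒ r = 4/5 ⇒ 1/5 = 2/5
¬(r · r) · ((r ⇒ q) ⇒ r) = 4/5 · 2/5 = 2/5
q + p = 0 + 0 = 0
q ⇒ (q + p) = 0 ⇒ 0 = 1
(q ⇒ (q + p)) · r = 1 · 1/5 = 1/5
(¬(r · r) · ((r ⇒ q) ⇒ r)) ⇒ ((q ⇒ (q + p)) · r) = 2/5 ⇒ 1/5 = 4/5
No assignment yields a value below 4/5, so this is the minimum.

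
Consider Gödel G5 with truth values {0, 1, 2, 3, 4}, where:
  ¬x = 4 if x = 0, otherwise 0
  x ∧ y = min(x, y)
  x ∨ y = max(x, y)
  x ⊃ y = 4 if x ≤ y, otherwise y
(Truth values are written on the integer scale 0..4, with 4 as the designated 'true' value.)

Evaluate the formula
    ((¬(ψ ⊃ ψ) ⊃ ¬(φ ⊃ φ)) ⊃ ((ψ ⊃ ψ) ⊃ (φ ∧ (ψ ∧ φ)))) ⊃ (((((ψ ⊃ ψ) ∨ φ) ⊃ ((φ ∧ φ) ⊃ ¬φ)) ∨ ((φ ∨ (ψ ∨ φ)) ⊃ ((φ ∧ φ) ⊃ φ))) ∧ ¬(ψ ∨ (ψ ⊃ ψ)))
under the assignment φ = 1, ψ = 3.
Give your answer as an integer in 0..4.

0

ψ ⊃ ψ = 3 ⊃ 3 = 4
¬(ψ ⊃ ψ) = ¬4 = 0
φ ⊃ φ = 1 ⊃ 1 = 4
¬(φ ⊃ φ) = ¬4 = 0
¬(ψ ⊃ ψ) ⊃ ¬(φ ⊃ φ) = 0 ⊃ 0 = 4
ψ ⊃ ψ = 3 ⊃ 3 = 4
ψ ∧ φ = 3 ∧ 1 = 1
φ ∧ (ψ ∧ φ) = 1 ∧ 1 = 1
(ψ ⊃ ψ) ⊃ (φ ∧ (ψ ∧ φ)) = 4 ⊃ 1 = 1
(¬(ψ ⊃ ψ) ⊃ ¬(φ ⊃ φ)) ⊃ ((ψ ⊃ ψ) ⊃ (φ ∧ (ψ ∧ φ))) = 4 ⊃ 1 = 1
ψ ⊃ ψ = 3 ⊃ 3 = 4
(ψ ⊃ ψ) ∨ φ = 4 ∨ 1 = 4
φ ∧ φ = 1 ∧ 1 = 1
¬φ = ¬1 = 0
(φ ∧ φ) ⊃ ¬φ = 1 ⊃ 0 = 0
((ψ ⊃ ψ) ∨ φ) ⊃ ((φ ∧ φ) ⊃ ¬φ) = 4 ⊃ 0 = 0
ψ ∨ φ = 3 ∨ 1 = 3
φ ∨ (ψ ∨ φ) = 1 ∨ 3 = 3
φ ∧ φ = 1 ∧ 1 = 1
(φ ∧ φ) ⊃ φ = 1 ⊃ 1 = 4
(φ ∨ (ψ ∨ φ)) ⊃ ((φ ∧ φ) ⊃ φ) = 3 ⊃ 4 = 4
(((ψ ⊃ ψ) ∨ φ) ⊃ ((φ ∧ φ) ⊃ ¬φ)) ∨ ((φ ∨ (ψ ∨ φ)) ⊃ ((φ ∧ φ) ⊃ φ)) = 0 ∨ 4 = 4
ψ ⊃ ψ = 3 ⊃ 3 = 4
ψ ∨ (ψ ⊃ ψ) = 3 ∨ 4 = 4
¬(ψ ∨ (ψ ⊃ ψ)) = ¬4 = 0
((((ψ ⊃ ψ) ∨ φ) ⊃ ((φ ∧ φ) ⊃ ¬φ)) ∨ ((φ ∨ (ψ ∨ φ)) ⊃ ((φ ∧ φ) ⊃ φ))) ∧ ¬(ψ ∨ (ψ ⊃ ψ)) = 4 ∧ 0 = 0
((¬(ψ ⊃ ψ) ⊃ ¬(φ ⊃ φ)) ⊃ ((ψ ⊃ ψ) ⊃ (φ ∧ (ψ ∧ φ)))) ⊃ (((((ψ ⊃ ψ) ∨ φ) ⊃ ((φ ∧ φ) ⊃ ¬φ)) ∨ ((φ ∨ (ψ ∨ φ)) ⊃ ((φ ∧ φ) ⊃ φ))) ∧ ¬(ψ ∨ (ψ ⊃ ψ))) = 1 ⊃ 0 = 0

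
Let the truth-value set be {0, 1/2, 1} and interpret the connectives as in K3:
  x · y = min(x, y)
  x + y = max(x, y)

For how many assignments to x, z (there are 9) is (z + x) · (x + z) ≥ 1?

x = 0, z = 0 ↦ 0  <
x = 0, z = 1/2 ↦ 1/2  <
x = 0, z = 1 ↦ 1  ≥
x = 1/2, z = 0 ↦ 1/2  <
x = 1/2, z = 1/2 ↦ 1/2  <
x = 1/2, z = 1 ↦ 1  ≥
x = 1, z = 0 ↦ 1  ≥
x = 1, z = 1/2 ↦ 1  ≥
x = 1, z = 1 ↦ 1  ≥
So 5 of the 9 assignments meet the threshold.

5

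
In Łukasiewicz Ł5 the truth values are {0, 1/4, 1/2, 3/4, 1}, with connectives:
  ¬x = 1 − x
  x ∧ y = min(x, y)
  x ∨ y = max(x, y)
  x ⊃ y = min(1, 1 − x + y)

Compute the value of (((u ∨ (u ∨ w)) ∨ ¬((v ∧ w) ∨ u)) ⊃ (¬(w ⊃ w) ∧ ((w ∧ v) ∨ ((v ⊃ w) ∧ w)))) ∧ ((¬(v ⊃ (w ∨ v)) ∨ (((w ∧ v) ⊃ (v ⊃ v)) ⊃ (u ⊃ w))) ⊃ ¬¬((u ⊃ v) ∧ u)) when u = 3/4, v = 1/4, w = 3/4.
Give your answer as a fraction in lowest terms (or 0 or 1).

u ∨ w = 3/4 ∨ 3/4 = 3/4
u ∨ (u ∨ w) = 3/4 ∨ 3/4 = 3/4
v ∧ w = 1/4 ∧ 3/4 = 1/4
(v ∧ w) ∨ u = 1/4 ∨ 3/4 = 3/4
¬((v ∧ w) ∨ u) = ¬3/4 = 1/4
(u ∨ (u ∨ w)) ∨ ¬((v ∧ w) ∨ u) = 3/4 ∨ 1/4 = 3/4
w ⊃ w = 3/4 ⊃ 3/4 = 1
¬(w ⊃ w) = ¬1 = 0
w ∧ v = 3/4 ∧ 1/4 = 1/4
v ⊃ w = 1/4 ⊃ 3/4 = 1
(v ⊃ w) ∧ w = 1 ∧ 3/4 = 3/4
(w ∧ v) ∨ ((v ⊃ w) ∧ w) = 1/4 ∨ 3/4 = 3/4
¬(w ⊃ w) ∧ ((w ∧ v) ∨ ((v ⊃ w) ∧ w)) = 0 ∧ 3/4 = 0
((u ∨ (u ∨ w)) ∨ ¬((v ∧ w) ∨ u)) ⊃ (¬(w ⊃ w) ∧ ((w ∧ v) ∨ ((v ⊃ w) ∧ w))) = 3/4 ⊃ 0 = 1/4
w ∨ v = 3/4 ∨ 1/4 = 3/4
v ⊃ (w ∨ v) = 1/4 ⊃ 3/4 = 1
¬(v ⊃ (w ∨ v)) = ¬1 = 0
w ∧ v = 3/4 ∧ 1/4 = 1/4
v ⊃ v = 1/4 ⊃ 1/4 = 1
(w ∧ v) ⊃ (v ⊃ v) = 1/4 ⊃ 1 = 1
u ⊃ w = 3/4 ⊃ 3/4 = 1
((w ∧ v) ⊃ (v ⊃ v)) ⊃ (u ⊃ w) = 1 ⊃ 1 = 1
¬(v ⊃ (w ∨ v)) ∨ (((w ∧ v) ⊃ (v ⊃ v)) ⊃ (u ⊃ w)) = 0 ∨ 1 = 1
u ⊃ v = 3/4 ⊃ 1/4 = 1/2
(u ⊃ v) ∧ u = 1/2 ∧ 3/4 = 1/2
¬((u ⊃ v) ∧ u) = ¬1/2 = 1/2
¬¬((u ⊃ v) ∧ u) = ¬1/2 = 1/2
(¬(v ⊃ (w ∨ v)) ∨ (((w ∧ v) ⊃ (v ⊃ v)) ⊃ (u ⊃ w))) ⊃ ¬¬((u ⊃ v) ∧ u) = 1 ⊃ 1/2 = 1/2
(((u ∨ (u ∨ w)) ∨ ¬((v ∧ w) ∨ u)) ⊃ (¬(w ⊃ w) ∧ ((w ∧ v) ∨ ((v ⊃ w) ∧ w)))) ∧ ((¬(v ⊃ (w ∨ v)) ∨ (((w ∧ v) ⊃ (v ⊃ v)) ⊃ (u ⊃ w))) ⊃ ¬¬((u ⊃ v) ∧ u)) = 1/4 ∧ 1/2 = 1/4

1/4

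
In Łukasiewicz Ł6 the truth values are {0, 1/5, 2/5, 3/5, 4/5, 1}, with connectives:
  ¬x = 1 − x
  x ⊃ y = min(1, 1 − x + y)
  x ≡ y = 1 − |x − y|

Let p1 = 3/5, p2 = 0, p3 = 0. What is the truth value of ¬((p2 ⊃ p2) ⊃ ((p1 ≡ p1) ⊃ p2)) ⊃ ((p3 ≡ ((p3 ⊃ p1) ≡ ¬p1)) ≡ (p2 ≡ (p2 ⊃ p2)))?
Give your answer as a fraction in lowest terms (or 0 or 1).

p2 ⊃ p2 = 0 ⊃ 0 = 1
p1 ≡ p1 = 3/5 ≡ 3/5 = 1
(p1 ≡ p1) ⊃ p2 = 1 ⊃ 0 = 0
(p2 ⊃ p2) ⊃ ((p1 ≡ p1) ⊃ p2) = 1 ⊃ 0 = 0
¬((p2 ⊃ p2) ⊃ ((p1 ≡ p1) ⊃ p2)) = ¬0 = 1
p3 ⊃ p1 = 0 ⊃ 3/5 = 1
¬p1 = ¬3/5 = 2/5
(p3 ⊃ p1) ≡ ¬p1 = 1 ≡ 2/5 = 2/5
p3 ≡ ((p3 ⊃ p1) ≡ ¬p1) = 0 ≡ 2/5 = 3/5
p2 ⊃ p2 = 0 ⊃ 0 = 1
p2 ≡ (p2 ⊃ p2) = 0 ≡ 1 = 0
(p3 ≡ ((p3 ⊃ p1) ≡ ¬p1)) ≡ (p2 ≡ (p2 ⊃ p2)) = 3/5 ≡ 0 = 2/5
¬((p2 ⊃ p2) ⊃ ((p1 ≡ p1) ⊃ p2)) ⊃ ((p3 ≡ ((p3 ⊃ p1) ≡ ¬p1)) ≡ (p2 ≡ (p2 ⊃ p2))) = 1 ⊃ 2/5 = 2/5

2/5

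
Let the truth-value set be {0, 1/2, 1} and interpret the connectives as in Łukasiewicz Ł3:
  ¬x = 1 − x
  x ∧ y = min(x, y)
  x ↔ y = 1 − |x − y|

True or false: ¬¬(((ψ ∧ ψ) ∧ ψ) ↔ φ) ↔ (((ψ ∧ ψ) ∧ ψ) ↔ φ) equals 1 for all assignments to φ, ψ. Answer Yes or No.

Yes

φ = 0, ψ = 0 ↦ 1
φ = 0, ψ = 1/2 ↦ 1
φ = 0, ψ = 1 ↦ 1
φ = 1/2, ψ = 0 ↦ 1
φ = 1/2, ψ = 1/2 ↦ 1
φ = 1/2, ψ = 1 ↦ 1
φ = 1, ψ = 0 ↦ 1
φ = 1, ψ = 1/2 ↦ 1
φ = 1, ψ = 1 ↦ 1
Every assignment gives a value ≥ 1.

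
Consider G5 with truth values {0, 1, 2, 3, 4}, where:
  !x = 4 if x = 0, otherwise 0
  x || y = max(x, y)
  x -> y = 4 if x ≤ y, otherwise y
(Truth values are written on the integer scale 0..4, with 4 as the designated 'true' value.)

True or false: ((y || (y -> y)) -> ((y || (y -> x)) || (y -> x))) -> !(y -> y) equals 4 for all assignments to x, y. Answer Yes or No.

No

Counterexample: take x = 0, y = 0.
y -> y = 0 -> 0 = 4
y || (y -> y) = 0 || 4 = 4
y -> x = 0 -> 0 = 4
y || (y -> x) = 0 || 4 = 4
y -> x = 0 -> 0 = 4
(y || (y -> x)) || (y -> x) = 4 || 4 = 4
(y || (y -> y)) -> ((y || (y -> x)) || (y -> x)) = 4 -> 4 = 4
y -> y = 0 -> 0 = 4
!(y -> y) = !4 = 0
((y || (y -> y)) -> ((y || (y -> x)) || (y -> x))) -> !(y -> y) = 4 -> 0 = 0
This gives 0 ≠ 4.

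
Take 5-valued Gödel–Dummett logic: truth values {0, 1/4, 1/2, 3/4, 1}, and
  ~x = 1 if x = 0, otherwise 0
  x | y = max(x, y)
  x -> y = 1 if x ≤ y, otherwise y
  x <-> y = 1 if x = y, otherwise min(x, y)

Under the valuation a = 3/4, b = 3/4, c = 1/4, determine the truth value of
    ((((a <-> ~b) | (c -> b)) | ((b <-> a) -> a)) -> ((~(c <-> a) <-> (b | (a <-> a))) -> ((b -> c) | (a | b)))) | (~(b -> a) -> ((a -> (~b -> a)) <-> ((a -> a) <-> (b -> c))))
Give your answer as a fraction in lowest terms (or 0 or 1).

1

~b = ~3/4 = 0
a <-> ~b = 3/4 <-> 0 = 0
c -> b = 1/4 -> 3/4 = 1
(a <-> ~b) | (c -> b) = 0 | 1 = 1
b <-> a = 3/4 <-> 3/4 = 1
(b <-> a) -> a = 1 -> 3/4 = 3/4
((a <-> ~b) | (c -> b)) | ((b <-> a) -> a) = 1 | 3/4 = 1
c <-> a = 1/4 <-> 3/4 = 1/4
~(c <-> a) = ~1/4 = 0
a <-> a = 3/4 <-> 3/4 = 1
b | (a <-> a) = 3/4 | 1 = 1
~(c <-> a) <-> (b | (a <-> a)) = 0 <-> 1 = 0
b -> c = 3/4 -> 1/4 = 1/4
a | b = 3/4 | 3/4 = 3/4
(b -> c) | (a | b) = 1/4 | 3/4 = 3/4
(~(c <-> a) <-> (b | (a <-> a))) -> ((b -> c) | (a | b)) = 0 -> 3/4 = 1
(((a <-> ~b) | (c -> b)) | ((b <-> a) -> a)) -> ((~(c <-> a) <-> (b | (a <-> a))) -> ((b -> c) | (a | b))) = 1 -> 1 = 1
b -> a = 3/4 -> 3/4 = 1
~(b -> a) = ~1 = 0
~b = ~3/4 = 0
~b -> a = 0 -> 3/4 = 1
a -> (~b -> a) = 3/4 -> 1 = 1
a -> a = 3/4 -> 3/4 = 1
b -> c = 3/4 -> 1/4 = 1/4
(a -> a) <-> (b -> c) = 1 <-> 1/4 = 1/4
(a -> (~b -> a)) <-> ((a -> a) <-> (b -> c)) = 1 <-> 1/4 = 1/4
~(b -> a) -> ((a -> (~b -> a)) <-> ((a -> a) <-> (b -> c))) = 0 -> 1/4 = 1
((((a <-> ~b) | (c -> b)) | ((b <-> a) -> a)) -> ((~(c <-> a) <-> (b | (a <-> a))) -> ((b -> c) | (a | b)))) | (~(b -> a) -> ((a -> (~b -> a)) <-> ((a -> a) <-> (b -> c)))) = 1 | 1 = 1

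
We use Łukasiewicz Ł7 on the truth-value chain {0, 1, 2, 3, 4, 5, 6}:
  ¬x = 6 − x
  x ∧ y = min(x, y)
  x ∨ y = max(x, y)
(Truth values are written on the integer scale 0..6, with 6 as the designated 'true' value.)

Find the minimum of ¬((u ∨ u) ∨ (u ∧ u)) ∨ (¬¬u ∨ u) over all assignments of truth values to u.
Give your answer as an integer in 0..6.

Take u = 3:
u ∨ u = 3 ∨ 3 = 3
u ∧ u = 3 ∧ 3 = 3
(u ∨ u) ∨ (u ∧ u) = 3 ∨ 3 = 3
¬((u ∨ u) ∨ (u ∧ u)) = ¬3 = 3
¬u = ¬3 = 3
¬¬u = ¬3 = 3
¬¬u ∨ u = 3 ∨ 3 = 3
¬((u ∨ u) ∨ (u ∧ u)) ∨ (¬¬u ∨ u) = 3 ∨ 3 = 3
No assignment yields a value below 3, so this is the minimum.

3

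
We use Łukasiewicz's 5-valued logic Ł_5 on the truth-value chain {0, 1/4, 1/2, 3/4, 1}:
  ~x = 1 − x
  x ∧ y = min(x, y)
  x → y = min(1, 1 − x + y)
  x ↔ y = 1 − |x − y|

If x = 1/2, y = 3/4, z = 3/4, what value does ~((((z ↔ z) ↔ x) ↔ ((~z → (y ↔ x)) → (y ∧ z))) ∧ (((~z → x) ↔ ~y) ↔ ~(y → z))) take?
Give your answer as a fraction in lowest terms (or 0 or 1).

z ↔ z = 3/4 ↔ 3/4 = 1
(z ↔ z) ↔ x = 1 ↔ 1/2 = 1/2
~z = ~3/4 = 1/4
y ↔ x = 3/4 ↔ 1/2 = 3/4
~z → (y ↔ x) = 1/4 → 3/4 = 1
y ∧ z = 3/4 ∧ 3/4 = 3/4
(~z → (y ↔ x)) → (y ∧ z) = 1 → 3/4 = 3/4
((z ↔ z) ↔ x) ↔ ((~z → (y ↔ x)) → (y ∧ z)) = 1/2 ↔ 3/4 = 3/4
~z = ~3/4 = 1/4
~z → x = 1/4 → 1/2 = 1
~y = ~3/4 = 1/4
(~z → x) ↔ ~y = 1 ↔ 1/4 = 1/4
y → z = 3/4 → 3/4 = 1
~(y → z) = ~1 = 0
((~z → x) ↔ ~y) ↔ ~(y → z) = 1/4 ↔ 0 = 3/4
(((z ↔ z) ↔ x) ↔ ((~z → (y ↔ x)) → (y ∧ z))) ∧ (((~z → x) ↔ ~y) ↔ ~(y → z)) = 3/4 ∧ 3/4 = 3/4
~((((z ↔ z) ↔ x) ↔ ((~z → (y ↔ x)) → (y ∧ z))) ∧ (((~z → x) ↔ ~y) ↔ ~(y → z))) = ~3/4 = 1/4

1/4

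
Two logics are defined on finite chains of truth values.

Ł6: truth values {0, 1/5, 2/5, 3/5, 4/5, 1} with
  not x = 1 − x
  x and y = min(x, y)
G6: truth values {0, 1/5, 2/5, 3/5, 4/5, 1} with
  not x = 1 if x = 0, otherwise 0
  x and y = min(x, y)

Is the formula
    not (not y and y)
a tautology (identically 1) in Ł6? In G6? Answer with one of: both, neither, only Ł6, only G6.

In Ł6: at y = 1/5 the value is 4/5 — not a tautology.
In G6: every assignment gives 1 — tautology.

only G6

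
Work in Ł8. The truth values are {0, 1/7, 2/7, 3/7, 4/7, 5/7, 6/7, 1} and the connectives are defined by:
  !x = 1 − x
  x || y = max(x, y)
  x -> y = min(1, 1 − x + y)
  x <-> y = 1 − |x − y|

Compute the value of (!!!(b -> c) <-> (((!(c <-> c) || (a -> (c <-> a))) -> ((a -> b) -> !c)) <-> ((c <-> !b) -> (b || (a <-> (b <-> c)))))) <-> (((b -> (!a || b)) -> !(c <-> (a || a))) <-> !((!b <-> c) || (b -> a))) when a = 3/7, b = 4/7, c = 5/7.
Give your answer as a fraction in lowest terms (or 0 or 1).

b -> c = 4/7 -> 5/7 = 1
!(b -> c) = !1 = 0
!!(b -> c) = !0 = 1
!!!(b -> c) = !1 = 0
c <-> c = 5/7 <-> 5/7 = 1
!(c <-> c) = !1 = 0
c <-> a = 5/7 <-> 3/7 = 5/7
a -> (c <-> a) = 3/7 -> 5/7 = 1
!(c <-> c) || (a -> (c <-> a)) = 0 || 1 = 1
a -> b = 3/7 -> 4/7 = 1
!c = !5/7 = 2/7
(a -> b) -> !c = 1 -> 2/7 = 2/7
(!(c <-> c) || (a -> (c <-> a))) -> ((a -> b) -> !c) = 1 -> 2/7 = 2/7
!b = !4/7 = 3/7
c <-> !b = 5/7 <-> 3/7 = 5/7
b <-> c = 4/7 <-> 5/7 = 6/7
a <-> (b <-> c) = 3/7 <-> 6/7 = 4/7
b || (a <-> (b <-> c)) = 4/7 || 4/7 = 4/7
(c <-> !b) -> (b || (a <-> (b <-> c))) = 5/7 -> 4/7 = 6/7
((!(c <-> c) || (a -> (c <-> a))) -> ((a -> b) -> !c)) <-> ((c <-> !b) -> (b || (a <-> (b <-> c)))) = 2/7 <-> 6/7 = 3/7
!!!(b -> c) <-> (((!(c <-> c) || (a -> (c <-> a))) -> ((a -> b) -> !c)) <-> ((c <-> !b) -> (b || (a <-> (b <-> c))))) = 0 <-> 3/7 = 4/7
!a = !3/7 = 4/7
!a || b = 4/7 || 4/7 = 4/7
b -> (!a || b) = 4/7 -> 4/7 = 1
a || a = 3/7 || 3/7 = 3/7
c <-> (a || a) = 5/7 <-> 3/7 = 5/7
!(c <-> (a || a)) = !5/7 = 2/7
(b -> (!a || b)) -> !(c <-> (a || a)) = 1 -> 2/7 = 2/7
!b = !4/7 = 3/7
!b <-> c = 3/7 <-> 5/7 = 5/7
b -> a = 4/7 -> 3/7 = 6/7
(!b <-> c) || (b -> a) = 5/7 || 6/7 = 6/7
!((!b <-> c) || (b -> a)) = !6/7 = 1/7
((b -> (!a || b)) -> !(c <-> (a || a))) <-> !((!b <-> c) || (b -> a)) = 2/7 <-> 1/7 = 6/7
(!!!(b -> c) <-> (((!(c <-> c) || (a -> (c <-> a))) -> ((a -> b) -> !c)) <-> ((c <-> !b) -> (b || (a <-> (b <-> c)))))) <-> (((b -> (!a || b)) -> !(c <-> (a || a))) <-> !((!b <-> c) || (b -> a))) = 4/7 <-> 6/7 = 5/7

5/7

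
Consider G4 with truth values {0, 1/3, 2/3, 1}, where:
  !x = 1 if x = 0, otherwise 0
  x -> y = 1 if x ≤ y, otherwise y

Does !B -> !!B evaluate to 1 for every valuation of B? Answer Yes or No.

Counterexample: take B = 0.
!B = !0 = 1
!B = !0 = 1
!!B = !1 = 0
!B -> !!B = 1 -> 0 = 0
This gives 0 ≠ 1.

No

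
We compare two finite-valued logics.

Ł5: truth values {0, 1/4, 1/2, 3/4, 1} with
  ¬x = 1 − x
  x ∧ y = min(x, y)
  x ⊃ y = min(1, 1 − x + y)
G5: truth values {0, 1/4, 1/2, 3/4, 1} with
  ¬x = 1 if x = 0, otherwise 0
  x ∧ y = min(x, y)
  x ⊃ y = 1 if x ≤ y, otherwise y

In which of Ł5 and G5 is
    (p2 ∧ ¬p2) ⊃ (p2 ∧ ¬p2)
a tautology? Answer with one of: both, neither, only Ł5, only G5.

In Ł5: every assignment gives 1 — tautology.
In G5: every assignment gives 1 — tautology.

both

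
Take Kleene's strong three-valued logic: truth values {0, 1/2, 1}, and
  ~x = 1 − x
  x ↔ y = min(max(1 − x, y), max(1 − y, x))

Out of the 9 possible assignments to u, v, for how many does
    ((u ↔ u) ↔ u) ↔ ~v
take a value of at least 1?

2

u = 0, v = 0 ↦ 0  <
u = 0, v = 1/2 ↦ 1/2  <
u = 0, v = 1 ↦ 1  ≥
u = 1/2, v = 0 ↦ 1/2  <
u = 1/2, v = 1/2 ↦ 1/2  <
u = 1/2, v = 1 ↦ 1/2  <
u = 1, v = 0 ↦ 1  ≥
u = 1, v = 1/2 ↦ 1/2  <
u = 1, v = 1 ↦ 0  <
So 2 of the 9 assignments meet the threshold.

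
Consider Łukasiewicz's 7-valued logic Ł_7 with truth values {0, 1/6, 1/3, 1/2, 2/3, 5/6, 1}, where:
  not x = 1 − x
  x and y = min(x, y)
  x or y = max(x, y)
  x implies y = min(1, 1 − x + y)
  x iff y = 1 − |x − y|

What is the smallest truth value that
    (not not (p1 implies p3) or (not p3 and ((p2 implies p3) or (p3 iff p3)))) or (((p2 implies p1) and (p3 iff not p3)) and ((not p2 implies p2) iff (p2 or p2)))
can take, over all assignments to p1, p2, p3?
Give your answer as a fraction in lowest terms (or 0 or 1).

1/2

Take p1 = 1, p2 = 1/2, p3 = 1/2:
p1 implies p3 = 1 implies 1/2 = 1/2
not (p1 implies p3) = not 1/2 = 1/2
not not (p1 implies p3) = not 1/2 = 1/2
not p3 = not 1/2 = 1/2
p2 implies p3 = 1/2 implies 1/2 = 1
p3 iff p3 = 1/2 iff 1/2 = 1
(p2 implies p3) or (p3 iff p3) = 1 or 1 = 1
not p3 and ((p2 implies p3) or (p3 iff p3)) = 1/2 and 1 = 1/2
not not (p1 implies p3) or (not p3 and ((p2 implies p3) or (p3 iff p3))) = 1/2 or 1/2 = 1/2
p2 implies p1 = 1/2 implies 1 = 1
not p3 = not 1/2 = 1/2
p3 iff not p3 = 1/2 iff 1/2 = 1
(p2 implies p1) and (p3 iff not p3) = 1 and 1 = 1
not p2 = not 1/2 = 1/2
not p2 implies p2 = 1/2 implies 1/2 = 1
p2 or p2 = 1/2 or 1/2 = 1/2
(not p2 implies p2) iff (p2 or p2) = 1 iff 1/2 = 1/2
((p2 implies p1) and (p3 iff not p3)) and ((not p2 implies p2) iff (p2 or p2)) = 1 and 1/2 = 1/2
(not not (p1 implies p3) or (not p3 and ((p2 implies p3) or (p3 iff p3)))) or (((p2 implies p1) and (p3 iff not p3)) and ((not p2 implies p2) iff (p2 or p2))) = 1/2 or 1/2 = 1/2
No assignment yields a value below 1/2, so this is the minimum.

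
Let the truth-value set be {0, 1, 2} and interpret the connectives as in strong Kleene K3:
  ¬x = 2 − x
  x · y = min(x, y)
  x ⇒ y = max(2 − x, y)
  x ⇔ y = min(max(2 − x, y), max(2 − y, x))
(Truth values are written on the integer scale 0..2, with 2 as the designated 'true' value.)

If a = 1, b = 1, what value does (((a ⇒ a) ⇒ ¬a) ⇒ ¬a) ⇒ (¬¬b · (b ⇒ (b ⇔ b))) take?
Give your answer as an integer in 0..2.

1

a ⇒ a = 1 ⇒ 1 = 1
¬a = ¬1 = 1
(a ⇒ a) ⇒ ¬a = 1 ⇒ 1 = 1
¬a = ¬1 = 1
((a ⇒ a) ⇒ ¬a) ⇒ ¬a = 1 ⇒ 1 = 1
¬b = ¬1 = 1
¬¬b = ¬1 = 1
b ⇔ b = 1 ⇔ 1 = 1
b ⇒ (b ⇔ b) = 1 ⇒ 1 = 1
¬¬b · (b ⇒ (b ⇔ b)) = 1 · 1 = 1
(((a ⇒ a) ⇒ ¬a) ⇒ ¬a) ⇒ (¬¬b · (b ⇒ (b ⇔ b))) = 1 ⇒ 1 = 1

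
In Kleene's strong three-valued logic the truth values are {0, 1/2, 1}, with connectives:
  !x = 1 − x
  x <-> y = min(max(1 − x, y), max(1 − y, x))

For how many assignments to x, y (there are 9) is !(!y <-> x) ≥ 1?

x = 0, y = 0 ↦ 1  ≥
x = 0, y = 1/2 ↦ 1/2  <
x = 0, y = 1 ↦ 0  <
x = 1/2, y = 0 ↦ 1/2  <
x = 1/2, y = 1/2 ↦ 1/2  <
x = 1/2, y = 1 ↦ 1/2  <
x = 1, y = 0 ↦ 0  <
x = 1, y = 1/2 ↦ 1/2  <
x = 1, y = 1 ↦ 1  ≥
So 2 of the 9 assignments meet the threshold.

2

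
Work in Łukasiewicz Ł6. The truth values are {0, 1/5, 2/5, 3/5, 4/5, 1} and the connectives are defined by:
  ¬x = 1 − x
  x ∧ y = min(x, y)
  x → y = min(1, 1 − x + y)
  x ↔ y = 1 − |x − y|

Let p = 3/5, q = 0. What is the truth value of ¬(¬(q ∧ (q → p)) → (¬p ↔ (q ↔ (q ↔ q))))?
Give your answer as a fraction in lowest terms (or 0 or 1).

2/5

q → p = 0 → 3/5 = 1
q ∧ (q → p) = 0 ∧ 1 = 0
¬(q ∧ (q → p)) = ¬0 = 1
¬p = ¬3/5 = 2/5
q ↔ q = 0 ↔ 0 = 1
q ↔ (q ↔ q) = 0 ↔ 1 = 0
¬p ↔ (q ↔ (q ↔ q)) = 2/5 ↔ 0 = 3/5
¬(q ∧ (q → p)) → (¬p ↔ (q ↔ (q ↔ q))) = 1 → 3/5 = 3/5
¬(¬(q ∧ (q → p)) → (¬p ↔ (q ↔ (q ↔ q)))) = ¬3/5 = 2/5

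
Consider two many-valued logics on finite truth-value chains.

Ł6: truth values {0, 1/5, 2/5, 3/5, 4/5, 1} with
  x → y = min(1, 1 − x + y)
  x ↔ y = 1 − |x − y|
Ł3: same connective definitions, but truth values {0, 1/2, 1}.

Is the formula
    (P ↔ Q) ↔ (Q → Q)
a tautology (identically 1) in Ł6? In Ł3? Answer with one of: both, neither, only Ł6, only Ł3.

In Ł6: at P = 0, Q = 1/5 the value is 4/5 — not a tautology.
In Ł3: at P = 0, Q = 1/2 the value is 1/2 — not a tautology.

neither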